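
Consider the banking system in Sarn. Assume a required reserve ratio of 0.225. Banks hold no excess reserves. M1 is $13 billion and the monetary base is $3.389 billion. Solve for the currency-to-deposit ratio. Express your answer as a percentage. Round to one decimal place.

Using m = M/MB = 13/3.389 ≈ 3.835940. From m = (1 + c)/(c + rr + e), rearranging gives 1 + c = m·(c + rr + e), so c·(1 − m) = m·(rr + e) − 1.
Hence c = [m·(rr + e) − 1]/(1 − m) = [3.835940 × (0.225 + 0) − 1] / (1 − 3.835940) ≈ 0.048278.

4.8%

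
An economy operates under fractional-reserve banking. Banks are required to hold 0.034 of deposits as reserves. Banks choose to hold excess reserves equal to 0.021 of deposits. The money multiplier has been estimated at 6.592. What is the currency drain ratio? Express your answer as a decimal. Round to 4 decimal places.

Using m = 6.592. From m = (1 + c)/(c + rr + e), rearranging gives 1 + c = m·(c + rr + e), so c·(1 − m) = m·(rr + e) − 1.
Hence c = [m·(rr + e) − 1]/(1 − m) = [6.592 × (0.034 + 0.021) − 1] / (1 − 6.592) ≈ 0.113991.

0.1140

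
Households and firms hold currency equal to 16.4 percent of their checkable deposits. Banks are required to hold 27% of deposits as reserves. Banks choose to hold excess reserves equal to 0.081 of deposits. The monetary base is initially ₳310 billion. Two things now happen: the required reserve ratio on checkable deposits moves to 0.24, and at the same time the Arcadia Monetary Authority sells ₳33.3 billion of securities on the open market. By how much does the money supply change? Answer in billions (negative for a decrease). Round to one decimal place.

Before: m₁ = (1 + 0.164) / (0.27 + 0.081 + 0.164) ≈ 2.26019, MB₁ = 310, so M₁ = 2.26019 × 310 = 700.6589 billion.
After: m₂ = (1 + 0.164) / (0.24 + 0.081 + 0.164) = 2.4, MB₂ = 310 − 33.3 = 276.7, so M₂ = 2.4 × 276.7 = 664.08 billion.
ΔM = M₂ − M₁ = 664.08 − 700.6589 = -36.5789 billion.

-36.6 billion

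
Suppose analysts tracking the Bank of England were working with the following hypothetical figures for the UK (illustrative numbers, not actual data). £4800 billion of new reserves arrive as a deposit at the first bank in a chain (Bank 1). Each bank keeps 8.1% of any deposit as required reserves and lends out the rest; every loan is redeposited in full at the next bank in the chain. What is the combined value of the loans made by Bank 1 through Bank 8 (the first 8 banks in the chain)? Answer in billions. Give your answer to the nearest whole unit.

Bank i lends (1 − rr)^i of the original deposit: Bank 1 lends 4800·0.9190 = 4411.2000, Bank 2 lends 4800·0.9190² = 4053.8928, and so on.
Summing a geometric series: total = 4800·[0.9190·(1 − 0.9190^8) / (1 − 0.9190)] ≈ 26751.8563 billion.

£26752 billion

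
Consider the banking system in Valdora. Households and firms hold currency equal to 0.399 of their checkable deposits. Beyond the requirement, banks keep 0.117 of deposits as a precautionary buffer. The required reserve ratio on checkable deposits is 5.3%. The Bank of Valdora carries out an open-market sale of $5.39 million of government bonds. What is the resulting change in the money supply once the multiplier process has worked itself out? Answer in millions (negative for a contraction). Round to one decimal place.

-13.3 million

The money multiplier is m = (1 + c) / (rr + e + c) = (1 + 0.399) / (0.053 + 0.117 + 0.399) ≈ 2.4587.
The sale removes 5.39 million of base, so ΔM = m × ΔMB = 2.4587 × (−5.39) ≈ -13.2524 million.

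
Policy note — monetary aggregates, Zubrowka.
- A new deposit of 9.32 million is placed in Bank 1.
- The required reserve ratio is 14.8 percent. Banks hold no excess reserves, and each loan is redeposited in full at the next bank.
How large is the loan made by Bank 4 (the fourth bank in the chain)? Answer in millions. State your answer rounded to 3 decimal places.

4.911 million

Each bank lends a fraction (1 − rr) = 0.8520 of the deposit it receives, so Bank 4 receives 9.32·0.8520^3 and lends 9.32·0.8520^4 ≈ 4.9110 million.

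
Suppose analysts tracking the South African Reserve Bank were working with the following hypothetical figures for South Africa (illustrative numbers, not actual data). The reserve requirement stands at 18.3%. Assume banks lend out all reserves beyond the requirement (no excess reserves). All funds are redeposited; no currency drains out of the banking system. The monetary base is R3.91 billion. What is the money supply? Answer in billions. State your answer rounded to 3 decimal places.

With no currency drain or excess reserves, the money multiplier is m = 1/rr = 1/0.183 ≈ 5.46448.
Money supply M = m × MB = 5.46448 × 3.91 ≈ 21.3661 billion.

R21.366 billion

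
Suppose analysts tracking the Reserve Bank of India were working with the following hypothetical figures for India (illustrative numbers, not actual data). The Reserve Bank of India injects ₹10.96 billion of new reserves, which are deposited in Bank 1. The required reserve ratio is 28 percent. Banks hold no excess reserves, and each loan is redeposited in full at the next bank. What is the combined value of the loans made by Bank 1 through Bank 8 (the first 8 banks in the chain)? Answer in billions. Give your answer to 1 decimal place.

Bank i lends (1 − rr)^i of the original deposit: Bank 1 lends 10.96·0.7200 = 7.8912, Bank 2 lends 10.96·0.7200² ≈ 5.6817, and so on.
Summing a geometric series: total = 10.96·[0.7200·(1 − 0.7200^8) / (1 − 0.7200)] ≈ 26.1475 billion.

₹26.1 billion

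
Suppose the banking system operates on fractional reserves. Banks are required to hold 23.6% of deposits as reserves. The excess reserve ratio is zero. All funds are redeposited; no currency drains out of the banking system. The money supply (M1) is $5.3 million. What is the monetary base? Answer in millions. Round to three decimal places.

$1.251 million

With no currency drain and no excess reserves, the money multiplier is m = 1/rr = 1/0.236 ≈ 4.23729.
The monetary base is MB = M / m = 5.3 / 4.23729 ≈ 1.2508 million.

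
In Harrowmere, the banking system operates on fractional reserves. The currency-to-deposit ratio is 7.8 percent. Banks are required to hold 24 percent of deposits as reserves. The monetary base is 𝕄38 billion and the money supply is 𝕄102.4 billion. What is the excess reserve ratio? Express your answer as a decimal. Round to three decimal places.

0.082

Using m = M/MB = 102.4/38 ≈ 2.694737. Since m = (1 + c)/(c + rr + e), the denominator satisfies c + rr + e = (1 + c)/m = (1 + 0.078) / 2.694737 ≈ 0.400039.
With c = 0.078 and rr = 0.24, the excess reserve ratio is 0.400039 − 0.078 − 0.24 = 0.082039.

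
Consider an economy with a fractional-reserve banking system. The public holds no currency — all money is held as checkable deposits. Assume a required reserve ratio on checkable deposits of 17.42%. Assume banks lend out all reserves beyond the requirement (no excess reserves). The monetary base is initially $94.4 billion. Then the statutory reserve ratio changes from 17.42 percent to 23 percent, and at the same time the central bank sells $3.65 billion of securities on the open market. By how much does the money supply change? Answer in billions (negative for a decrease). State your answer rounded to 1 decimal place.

-147.3 billion

Before: m₁ = 1 / (0.1742) ≈ 5.7405, MB₁ = 94.4, so M₁ = 5.7405 × 94.4 = 541.9032 billion.
After: m₂ = 1 / (0.23) ≈ 4.3478, MB₂ = 94.4 − 3.65 = 90.75, so M₂ = 4.3478 × 90.75 ≈ 394.5629 billion.
ΔM = M₂ − M₁ = 394.5629 − 541.9032 = -147.3403 billion.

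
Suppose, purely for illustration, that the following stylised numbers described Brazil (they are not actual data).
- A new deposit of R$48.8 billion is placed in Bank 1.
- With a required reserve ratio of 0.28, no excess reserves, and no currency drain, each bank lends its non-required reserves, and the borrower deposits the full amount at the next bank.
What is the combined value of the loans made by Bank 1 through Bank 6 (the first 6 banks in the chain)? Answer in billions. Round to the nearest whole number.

Bank i lends (1 − rr)^i of the original deposit: Bank 1 lends 48.8·0.7200 = 35.1360, Bank 2 lends 48.8·0.7200² ≈ 25.2979, and so on.
Summing a geometric series: total = 48.8·[0.7200·(1 − 0.7200^6) / (1 − 0.7200)] ≈ 108.0038 billion.

R$108 billion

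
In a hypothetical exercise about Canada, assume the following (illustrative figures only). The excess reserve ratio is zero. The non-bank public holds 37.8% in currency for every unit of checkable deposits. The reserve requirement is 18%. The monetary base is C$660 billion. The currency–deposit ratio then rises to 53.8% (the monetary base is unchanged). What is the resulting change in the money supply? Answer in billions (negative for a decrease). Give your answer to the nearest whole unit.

Initially m₁ = (1 + 0.378) / (0.18 + 0.378) ≈ 2.4695, so M₁ = 2.4695 × 660 = 1629.87 billion.
After the change m₂ = (1 + 0.538) / (0.18 + 0.538) ≈ 2.1421, so M₂ = 2.1421 × 660 = 1413.786 billion.
ΔM = M₂ − M₁ = 1413.786 − 1629.87 = -216.084 billion.

-216 billion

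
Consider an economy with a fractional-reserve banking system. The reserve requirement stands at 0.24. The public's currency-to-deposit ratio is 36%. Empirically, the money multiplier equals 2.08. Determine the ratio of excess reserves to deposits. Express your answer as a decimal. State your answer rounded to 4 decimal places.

0.0538

Using m = 2.08. Since m = (1 + c)/(c + rr + e), the denominator satisfies c + rr + e = (1 + c)/m = (1 + 0.36) / 2.08 ≈ 0.653846.
With c = 0.36 and rr = 0.24, the ratio of excess reserves to deposits is 0.653846 − 0.36 − 0.24 = 0.053846.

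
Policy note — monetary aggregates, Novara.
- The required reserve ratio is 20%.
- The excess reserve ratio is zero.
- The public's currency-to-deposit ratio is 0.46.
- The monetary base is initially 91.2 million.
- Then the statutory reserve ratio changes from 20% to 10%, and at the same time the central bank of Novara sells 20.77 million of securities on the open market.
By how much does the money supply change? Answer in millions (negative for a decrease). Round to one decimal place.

Before: m₁ = (1 + 0.46) / (0.2 + 0.46) ≈ 2.2121, MB₁ = 91.2, so M₁ = 2.2121 × 91.2 ≈ 201.7435 million.
After: m₂ = (1 + 0.46) / (0.1 + 0.46) ≈ 2.6071, MB₂ = 91.2 − 20.77 = 70.43, so M₂ = 2.6071 × 70.43 ≈ 183.6181 million.
ΔM = M₂ − M₁ = 183.6181 − 201.7435 = -18.1254 million.

-18.1 million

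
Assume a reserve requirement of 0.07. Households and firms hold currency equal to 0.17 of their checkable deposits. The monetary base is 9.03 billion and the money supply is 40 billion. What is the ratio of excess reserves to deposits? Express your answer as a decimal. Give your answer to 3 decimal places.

0.024

Using m = M/MB = 40/9.03 ≈ 4.429679. Since m = (1 + c)/(c + rr + e), the denominator satisfies c + rr + e = (1 + c)/m = (1 + 0.17) / 4.429679 ≈ 0.264127.
With c = 0.17 and rr = 0.07, the ratio of excess reserves to deposits is 0.264127 − 0.17 − 0.07 = 0.024127.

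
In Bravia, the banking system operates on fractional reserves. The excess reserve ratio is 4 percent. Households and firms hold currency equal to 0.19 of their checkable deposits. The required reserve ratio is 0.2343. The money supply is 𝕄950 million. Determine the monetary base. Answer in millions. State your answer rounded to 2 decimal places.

𝕄370.66 million

The money multiplier is m = (1 + c) / (rr + e + c) = (1 + 0.19) / (0.2343 + 0.04 + 0.19) ≈ 2.562998.
MB = M / m = 950 / 2.562998 ≈ 370.6597 million.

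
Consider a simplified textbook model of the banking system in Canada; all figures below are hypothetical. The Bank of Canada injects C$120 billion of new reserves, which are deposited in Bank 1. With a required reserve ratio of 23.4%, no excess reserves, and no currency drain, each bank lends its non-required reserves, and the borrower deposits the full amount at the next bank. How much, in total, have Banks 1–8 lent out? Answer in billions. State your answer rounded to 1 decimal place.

Bank i lends (1 − rr)^i of the original deposit: Bank 1 lends 120·0.7660 = 91.9200, Bank 2 lends 120·0.7660² ≈ 70.4107, and so on.
Summing a geometric series: total = 120·[0.7660·(1 − 0.7660^8) / (1 − 0.7660)] ≈ 346.2593 billion.

C$346.3 billion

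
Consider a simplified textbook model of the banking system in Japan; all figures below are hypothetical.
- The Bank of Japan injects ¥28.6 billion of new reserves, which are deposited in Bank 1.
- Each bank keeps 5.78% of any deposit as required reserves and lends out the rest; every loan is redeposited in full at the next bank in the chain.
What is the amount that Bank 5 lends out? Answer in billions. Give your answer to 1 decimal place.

Each bank lends a fraction (1 − rr) = 0.9422 of the deposit it receives, so Bank 5 receives 28.6·0.9422^4 and lends 28.6·0.9422^5 ≈ 21.2364 billion.

¥21.2 billion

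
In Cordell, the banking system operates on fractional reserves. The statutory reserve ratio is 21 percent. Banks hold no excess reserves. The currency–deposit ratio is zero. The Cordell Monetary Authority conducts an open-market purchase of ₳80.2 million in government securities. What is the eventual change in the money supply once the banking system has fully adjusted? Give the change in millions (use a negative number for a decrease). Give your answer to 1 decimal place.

₳381.9 million

The simple money multiplier is m = 1/rr = 1/0.21 ≈ 4.7619.
An open-market purchase increases the monetary base by 80.2 million, so ΔM = m × ΔMB = 4.7619 × 80.2 ≈ 381.9044 million.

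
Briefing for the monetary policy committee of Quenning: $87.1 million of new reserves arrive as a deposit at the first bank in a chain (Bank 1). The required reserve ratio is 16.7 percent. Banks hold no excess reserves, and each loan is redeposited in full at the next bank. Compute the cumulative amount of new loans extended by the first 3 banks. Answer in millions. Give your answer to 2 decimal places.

$183.34 million

Bank i lends (1 − rr)^i of the original deposit: Bank 1 lends 87.1·0.8330 = 72.5543, Bank 2 lends 87.1·0.8330² ≈ 60.4377, and so on.
Summing a geometric series: total = 87.1·[0.8330·(1 − 0.8330^3) / (1 − 0.8330)] ≈ 183.3367 million.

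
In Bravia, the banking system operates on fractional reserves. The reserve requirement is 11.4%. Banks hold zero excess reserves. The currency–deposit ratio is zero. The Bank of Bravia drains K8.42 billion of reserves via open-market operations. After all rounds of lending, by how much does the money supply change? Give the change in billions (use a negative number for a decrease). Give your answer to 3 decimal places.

The simple money multiplier is m = 1/rr = 1/0.114 ≈ 8.77193.
An open-market sale reduces the monetary base by 8.42 billion, so ΔM = m × ΔMB = 8.77193 × (−8.42) ≈ -73.8597 billion.

-73.860 billion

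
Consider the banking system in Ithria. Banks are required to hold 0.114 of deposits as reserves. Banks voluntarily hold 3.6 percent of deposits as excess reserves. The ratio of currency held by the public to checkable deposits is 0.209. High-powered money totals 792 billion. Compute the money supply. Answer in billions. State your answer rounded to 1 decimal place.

2667.2 billion

The money multiplier is m = (1 + c) / (rr + e + c) = (1 + 0.209) / (0.114 + 0.036 + 0.209) ≈ 3.36769.
So M = m × MB = 3.36769 × 792 ≈ 2667.2105 billion.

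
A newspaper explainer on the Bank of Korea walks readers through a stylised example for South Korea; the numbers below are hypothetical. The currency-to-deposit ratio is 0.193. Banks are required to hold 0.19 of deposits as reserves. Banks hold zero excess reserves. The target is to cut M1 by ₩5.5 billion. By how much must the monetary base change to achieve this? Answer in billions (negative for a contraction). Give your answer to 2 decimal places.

The money multiplier is m = (1 + c) / (rr + c) = (1 + 0.193) / (0.19 + 0.193) ≈ 3.1149.
ΔMB = ΔM / m = (−5.5) / 3.1149 ≈ -1.7657 billion.

-1.77 billion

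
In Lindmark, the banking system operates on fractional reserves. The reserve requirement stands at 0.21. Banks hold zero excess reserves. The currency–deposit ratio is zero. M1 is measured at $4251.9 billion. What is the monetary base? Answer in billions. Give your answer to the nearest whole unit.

With no currency drain and no excess reserves, the money multiplier is m = 1/rr = 1/0.21 ≈ 4.76190.
The monetary base is MB = M / m = 4251.9 / 4.76190 ≈ 892.8999 billion.

$893 billion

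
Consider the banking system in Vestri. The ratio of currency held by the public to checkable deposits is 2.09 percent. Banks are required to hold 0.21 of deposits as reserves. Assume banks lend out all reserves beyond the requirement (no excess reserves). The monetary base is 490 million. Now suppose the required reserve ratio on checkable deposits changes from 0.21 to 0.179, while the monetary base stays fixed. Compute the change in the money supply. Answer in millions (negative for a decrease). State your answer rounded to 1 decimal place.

Initially m₁ = (1 + 0.0209) / (0.21 + 0.0209) ≈ 4.42139, so M₁ = 4.42139 × 490 = 2166.4811 million.
After the change m₂ = (1 + 0.0209) / (0.179 + 0.0209) ≈ 5.10705, so M₂ = 5.10705 × 490 = 2502.4545 million.
ΔM = M₂ − M₁ = 2502.4545 − 2166.4811 = 335.9734 million.

336.0 million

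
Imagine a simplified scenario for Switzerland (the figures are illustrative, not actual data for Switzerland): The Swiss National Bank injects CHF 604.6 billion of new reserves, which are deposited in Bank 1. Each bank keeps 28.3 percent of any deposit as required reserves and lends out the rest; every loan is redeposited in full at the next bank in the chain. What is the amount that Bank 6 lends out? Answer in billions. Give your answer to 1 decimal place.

CHF 82.1 billion

Each bank lends a fraction (1 − rr) = 0.7170 of the deposit it receives, so Bank 6 receives 604.6·0.7170^5 and lends 604.6·0.7170^6 ≈ 82.1454 billion.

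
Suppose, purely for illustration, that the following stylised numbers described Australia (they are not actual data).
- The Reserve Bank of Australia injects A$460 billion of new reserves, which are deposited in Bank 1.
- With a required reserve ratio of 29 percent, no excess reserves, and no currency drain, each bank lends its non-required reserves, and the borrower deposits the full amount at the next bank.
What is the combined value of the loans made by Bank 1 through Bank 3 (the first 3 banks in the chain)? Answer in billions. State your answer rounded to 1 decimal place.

A$723.1 billion

Bank i lends (1 − rr)^i of the original deposit: Bank 1 lends 460·0.7100 = 326.6000, Bank 2 lends 460·0.7100² = 231.8860, and so on.
Summing a geometric series: total = 460·[0.7100·(1 − 0.7100^3) / (1 − 0.7100)] ≈ 723.1251 billion.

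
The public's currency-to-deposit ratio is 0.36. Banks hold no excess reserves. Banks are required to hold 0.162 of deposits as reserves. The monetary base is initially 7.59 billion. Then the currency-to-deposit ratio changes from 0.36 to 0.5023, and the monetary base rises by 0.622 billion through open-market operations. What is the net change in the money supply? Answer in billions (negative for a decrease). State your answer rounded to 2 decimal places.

-1.20 billion

Before: m₁ = (1 + 0.36) / (0.162 + 0.36) ≈ 2.6054, MB₁ = 7.59, so M₁ = 2.6054 × 7.59 ≈ 19.775 billion.
After: m₂ = (1 + 0.5023) / (0.162 + 0.5023) ≈ 2.2615, MB₂ = 7.59 + 0.622 = 8.212, so M₂ = 2.2615 × 8.212 ≈ 18.5714 billion.
ΔM = M₂ − M₁ = 18.5714 − 19.775 = -1.2036 billion.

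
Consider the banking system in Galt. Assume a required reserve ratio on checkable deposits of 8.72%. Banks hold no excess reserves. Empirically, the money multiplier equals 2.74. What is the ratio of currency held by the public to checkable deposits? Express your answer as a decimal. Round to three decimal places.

0.437

Using m = 2.74. From m = (1 + c)/(c + rr + e), rearranging gives 1 + c = m·(c + rr + e), so c·(1 − m) = m·(rr + e) − 1.
Hence c = [m·(rr + e) − 1]/(1 − m) = [2.74 × (0.0872 + 0) − 1] / (1 − 2.74) ≈ 0.437398.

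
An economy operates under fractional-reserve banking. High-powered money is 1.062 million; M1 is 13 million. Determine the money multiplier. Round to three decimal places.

The money multiplier is m = M / MB = 13 / 1.062 ≈ 12.24105.

12.241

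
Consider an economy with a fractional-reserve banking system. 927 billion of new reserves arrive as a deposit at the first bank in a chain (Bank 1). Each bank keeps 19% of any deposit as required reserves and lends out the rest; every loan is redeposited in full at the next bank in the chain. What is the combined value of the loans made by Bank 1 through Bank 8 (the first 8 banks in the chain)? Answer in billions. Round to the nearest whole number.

3220 billion

Bank i lends (1 − rr)^i of the original deposit: Bank 1 lends 927·0.8100 = 750.8700, Bank 2 lends 927·0.8100² = 608.2047, and so on.
Summing a geometric series: total = 927·[0.8100·(1 − 0.8100^8) / (1 − 0.8100)] ≈ 3219.6435 billion.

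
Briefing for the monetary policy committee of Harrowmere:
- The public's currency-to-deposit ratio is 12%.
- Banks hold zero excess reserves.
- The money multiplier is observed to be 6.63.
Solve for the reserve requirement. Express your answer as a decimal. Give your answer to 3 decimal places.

Using m = 6.63. Since m = (1 + c)/(c + rr + e), the denominator satisfies c + rr + e = (1 + c)/m = (1 + 0.12) / 6.63 ≈ 0.168929.
With c = 0.12 and e = 0, the reserve requirement is 0.168929 − 0.12 − 0 = 0.048929.

0.049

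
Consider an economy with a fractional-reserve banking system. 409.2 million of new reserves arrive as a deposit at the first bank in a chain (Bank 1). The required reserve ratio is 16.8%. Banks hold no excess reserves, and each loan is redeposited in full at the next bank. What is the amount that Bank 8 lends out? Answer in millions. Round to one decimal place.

Each bank lends a fraction (1 − rr) = 0.8320 of the deposit it receives, so Bank 8 receives 409.2·0.8320^7 and lends 409.2·0.8320^8 ≈ 93.9555 million.

94.0 million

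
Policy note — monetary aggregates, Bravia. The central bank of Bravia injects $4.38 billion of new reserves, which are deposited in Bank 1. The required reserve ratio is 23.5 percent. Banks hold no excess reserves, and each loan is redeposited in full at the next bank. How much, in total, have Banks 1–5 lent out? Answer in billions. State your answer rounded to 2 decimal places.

$10.52 billion

Bank i lends (1 − rr)^i of the original deposit: Bank 1 lends 4.38·0.7650 = 3.3507, Bank 2 lends 4.38·0.7650² ≈ 2.5633, and so on.
Summing a geometric series: total = 4.38·[0.7650·(1 − 0.7650^5) / (1 − 0.7650)] ≈ 10.5226 billion.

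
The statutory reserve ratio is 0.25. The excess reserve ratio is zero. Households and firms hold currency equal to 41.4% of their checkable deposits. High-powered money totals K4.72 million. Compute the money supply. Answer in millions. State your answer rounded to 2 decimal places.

The money multiplier is m = (1 + c) / (rr + c) = (1 + 0.414) / (0.25 + 0.414) ≈ 2.1295.
So M = m × MB = 2.1295 × 4.72 ≈ 10.0512 million.

K10.05 million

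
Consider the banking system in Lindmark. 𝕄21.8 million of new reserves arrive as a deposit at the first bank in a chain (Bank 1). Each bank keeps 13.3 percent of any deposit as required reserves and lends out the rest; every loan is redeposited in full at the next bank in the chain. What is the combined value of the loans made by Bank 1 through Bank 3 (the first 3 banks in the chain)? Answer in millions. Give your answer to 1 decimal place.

Bank i lends (1 − rr)^i of the original deposit: Bank 1 lends 21.8·0.8670 = 18.9006, Bank 2 lends 21.8·0.8670² ≈ 16.3868, and so on.
Summing a geometric series: total = 21.8·[0.8670·(1 − 0.8670^3) / (1 − 0.8670)] ≈ 49.4948 million.

𝕄49.5 million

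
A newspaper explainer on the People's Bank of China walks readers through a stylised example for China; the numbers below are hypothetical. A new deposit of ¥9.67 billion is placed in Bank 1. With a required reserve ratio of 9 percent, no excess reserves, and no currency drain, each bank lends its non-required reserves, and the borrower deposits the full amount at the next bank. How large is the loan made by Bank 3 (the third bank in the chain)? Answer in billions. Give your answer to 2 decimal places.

¥7.29 billion

Each bank lends a fraction (1 − rr) = 0.9100 of the deposit it receives, so Bank 3 receives 9.67·0.9100^2 and lends 9.67·0.9100^3 ≈ 7.2870 billion.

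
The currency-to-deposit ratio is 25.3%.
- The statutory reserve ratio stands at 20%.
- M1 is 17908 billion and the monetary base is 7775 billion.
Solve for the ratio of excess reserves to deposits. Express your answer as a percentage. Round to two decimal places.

Using m = M/MB = 17908/7775 ≈ 2.303280. Since m = (1 + c)/(c + rr + e), the denominator satisfies c + rr + e = (1 + c)/m = (1 + 0.253) / 2.303280 ≈ 0.544007.
With c = 0.253 and rr = 0.2, the ratio of excess reserves to deposits is 0.544007 − 0.253 − 0.2 = 0.091007.

9.10%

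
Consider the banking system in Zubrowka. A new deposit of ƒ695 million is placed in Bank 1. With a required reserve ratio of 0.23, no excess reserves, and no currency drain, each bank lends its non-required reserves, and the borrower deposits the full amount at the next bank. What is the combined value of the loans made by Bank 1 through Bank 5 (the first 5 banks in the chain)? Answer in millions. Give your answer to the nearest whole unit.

Bank i lends (1 − rr)^i of the original deposit: Bank 1 lends 695·0.7700 = 535.1500, Bank 2 lends 695·0.7700² = 412.0655, and so on.
Summing a geometric series: total = 695·[0.7700·(1 − 0.7700^5) / (1 − 0.7700)] ≈ 1696.9411 million.

ƒ1697 million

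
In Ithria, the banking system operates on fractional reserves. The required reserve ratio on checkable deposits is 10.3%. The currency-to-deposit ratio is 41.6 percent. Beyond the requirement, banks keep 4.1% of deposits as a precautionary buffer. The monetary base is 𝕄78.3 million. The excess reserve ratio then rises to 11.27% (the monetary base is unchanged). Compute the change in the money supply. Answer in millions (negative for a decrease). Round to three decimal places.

-22.472 million

Initially m₁ = (1 + 0.416) / (0.103 + 0.041 + 0.416) ≈ 2.528571, so M₁ = 2.528571 × 78.3 ≈ 197.9871 million.
After the change m₂ = (1 + 0.416) / (0.103 + 0.1127 + 0.416) ≈ 2.241570, so M₂ = 2.241570 × 78.3 ≈ 175.5149 million.
ΔM = M₂ − M₁ = 175.5149 − 197.9871 = -22.4722 million.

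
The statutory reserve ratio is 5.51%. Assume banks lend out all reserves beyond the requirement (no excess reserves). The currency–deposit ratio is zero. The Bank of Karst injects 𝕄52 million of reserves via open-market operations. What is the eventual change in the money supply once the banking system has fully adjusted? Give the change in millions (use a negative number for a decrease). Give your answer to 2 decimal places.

The simple money multiplier is m = 1/rr = 1/0.0551 ≈ 18.14882.
An open-market purchase increases the monetary base by 52 million, so ΔM = m × ΔMB = 18.14882 × 52 ≈ 943.7386 million.

𝕄943.74 million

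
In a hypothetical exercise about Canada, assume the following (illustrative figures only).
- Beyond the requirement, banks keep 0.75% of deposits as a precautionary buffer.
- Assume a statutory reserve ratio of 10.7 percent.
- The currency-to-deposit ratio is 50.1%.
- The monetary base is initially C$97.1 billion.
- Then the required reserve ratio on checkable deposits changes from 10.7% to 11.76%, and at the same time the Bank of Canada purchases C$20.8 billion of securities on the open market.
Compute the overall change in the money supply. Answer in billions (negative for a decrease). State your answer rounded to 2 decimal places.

Before: m₁ = (1 + 0.501) / (0.107 + 0.0075 + 0.501) ≈ 2.438668, MB₁ = 97.1, so M₁ = 2.438668 × 97.1 ≈ 236.7947 billion.
After: m₂ = (1 + 0.501) / (0.1176 + 0.0075 + 0.501) ≈ 2.397381, MB₂ = 97.1 + 20.8 = 117.9, so M₂ = 2.397381 × 117.9 ≈ 282.6512 billion.
ΔM = M₂ − M₁ = 282.6512 − 236.7947 = 45.8565 billion.

C$45.86 billion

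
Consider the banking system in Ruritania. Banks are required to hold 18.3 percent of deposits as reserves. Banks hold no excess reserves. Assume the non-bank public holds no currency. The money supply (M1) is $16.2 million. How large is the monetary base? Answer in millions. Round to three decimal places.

$2.965 million

With no currency drain and no excess reserves, the money multiplier is m = 1/rr = 1/0.183 ≈ 5.464481.
The monetary base is MB = M / m = 16.2 / 5.464481 ≈ 2.9646 million.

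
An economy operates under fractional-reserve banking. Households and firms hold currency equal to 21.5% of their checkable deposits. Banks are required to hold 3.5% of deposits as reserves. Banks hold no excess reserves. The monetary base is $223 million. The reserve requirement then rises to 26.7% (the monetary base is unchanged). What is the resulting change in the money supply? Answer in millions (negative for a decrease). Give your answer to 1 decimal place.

-521.7 million

Initially m₁ = (1 + 0.215) / (0.035 + 0.215) = 4.86, so M₁ = 4.86 × 223 = 1083.78 million.
After the change m₂ = (1 + 0.215) / (0.267 + 0.215) ≈ 2.52075, so M₂ = 2.52075 × 223 ≈ 562.1273 million.
ΔM = M₂ − M₁ = 562.1273 − 1083.78 = -521.6527 million.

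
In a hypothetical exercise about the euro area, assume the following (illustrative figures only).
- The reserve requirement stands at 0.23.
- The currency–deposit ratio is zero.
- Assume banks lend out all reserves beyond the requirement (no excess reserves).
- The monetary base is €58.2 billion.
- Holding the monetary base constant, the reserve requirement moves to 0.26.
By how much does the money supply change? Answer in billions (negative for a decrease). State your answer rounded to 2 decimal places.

Initially m₁ = 1 / (0.23) ≈ 4.34783, so M₁ = 4.34783 × 58.2 ≈ 253.0437 billion.
After the change m₂ = 1 / (0.26) ≈ 3.84615, so M₂ = 3.84615 × 58.2 ≈ 223.8459 billion.
ΔM = M₂ − M₁ = 223.8459 − 253.0437 = -29.1978 billion.

-29.20 billion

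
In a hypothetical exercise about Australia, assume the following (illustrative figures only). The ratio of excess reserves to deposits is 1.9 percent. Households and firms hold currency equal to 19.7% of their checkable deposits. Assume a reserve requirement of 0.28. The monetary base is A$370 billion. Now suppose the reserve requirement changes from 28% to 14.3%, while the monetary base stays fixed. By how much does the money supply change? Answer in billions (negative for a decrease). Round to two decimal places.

Initially m₁ = (1 + 0.197) / (0.28 + 0.019 + 0.197) ≈ 2.413306, so M₁ = 2.413306 × 370 ≈ 892.9232 billion.
After the change m₂ = (1 + 0.197) / (0.143 + 0.019 + 0.197) ≈ 3.334262, so M₂ = 3.334262 × 370 ≈ 1233.6769 billion.
ΔM = M₂ − M₁ = 1233.6769 − 892.9232 = 340.7537 billion.

A$340.75 billion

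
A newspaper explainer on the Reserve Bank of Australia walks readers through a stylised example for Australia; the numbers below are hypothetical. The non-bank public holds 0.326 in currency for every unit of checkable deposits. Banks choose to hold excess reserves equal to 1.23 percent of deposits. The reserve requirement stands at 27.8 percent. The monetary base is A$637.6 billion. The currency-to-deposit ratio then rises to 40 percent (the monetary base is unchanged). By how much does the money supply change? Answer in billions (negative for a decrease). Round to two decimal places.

Initially m₁ = (1 + 0.326) / (0.278 + 0.0123 + 0.326) ≈ 2.151550, so M₁ = 2.151550 × 637.6 ≈ 1371.8283 billion.
After the change m₂ = (1 + 0.4) / (0.278 + 0.0123 + 0.4) ≈ 2.028104, so M₂ = 2.028104 × 637.6 ≈ 1293.1191 billion.
ΔM = M₂ − M₁ = 1293.1191 − 1371.8283 = -78.7092 billion.

-78.71 billion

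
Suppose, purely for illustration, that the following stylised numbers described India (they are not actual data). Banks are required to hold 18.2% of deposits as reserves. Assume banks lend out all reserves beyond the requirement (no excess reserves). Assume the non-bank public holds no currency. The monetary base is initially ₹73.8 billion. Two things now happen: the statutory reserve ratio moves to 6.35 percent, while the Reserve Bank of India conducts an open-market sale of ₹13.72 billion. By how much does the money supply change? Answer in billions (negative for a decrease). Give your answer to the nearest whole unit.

Before: m₁ = 1 / (0.182) ≈ 5.4945, MB₁ = 73.8, so M₁ = 5.4945 × 73.8 = 405.4941 billion.
After: m₂ = 1 / (0.0635) ≈ 15.7480, MB₂ = 73.8 − 13.72 = 60.08, so M₂ = 15.7480 × 60.08 ≈ 946.1398 billion.
ΔM = M₂ − M₁ = 946.1398 − 405.4941 = 540.6457 billion.

₹541 billion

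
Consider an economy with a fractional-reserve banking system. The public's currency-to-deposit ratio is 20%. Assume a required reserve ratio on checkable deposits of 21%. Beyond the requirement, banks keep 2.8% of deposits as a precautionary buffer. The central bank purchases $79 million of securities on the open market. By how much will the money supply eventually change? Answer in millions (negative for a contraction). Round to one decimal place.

$216.4 million

The money multiplier is m = (1 + c) / (rr + e + c) = (1 + 0.2) / (0.21 + 0.028 + 0.2) ≈ 2.7397.
The purchase adds 79 million of base, so ΔM = m × ΔMB = 2.7397 × (+79) = 216.4363 million.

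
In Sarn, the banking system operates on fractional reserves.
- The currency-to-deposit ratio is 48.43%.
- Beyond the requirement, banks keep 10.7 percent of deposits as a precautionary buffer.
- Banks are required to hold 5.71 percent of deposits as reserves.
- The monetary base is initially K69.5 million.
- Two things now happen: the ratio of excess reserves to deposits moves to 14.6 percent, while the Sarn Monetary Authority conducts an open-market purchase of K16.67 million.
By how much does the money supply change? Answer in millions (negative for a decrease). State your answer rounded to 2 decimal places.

Before: m₁ = (1 + 0.4843) / (0.0571 + 0.107 + 0.4843) ≈ 2.28917, MB₁ = 69.5, so M₁ = 2.28917 × 69.5 ≈ 159.0973 million.
After: m₂ = (1 + 0.4843) / (0.0571 + 0.146 + 0.4843) ≈ 2.15930, MB₂ = 69.5 + 16.67 = 86.17, so M₂ = 2.15930 × 86.17 ≈ 186.0669 million.
ΔM = M₂ − M₁ = 186.0669 − 159.0973 = 26.9696 million.

K26.97 million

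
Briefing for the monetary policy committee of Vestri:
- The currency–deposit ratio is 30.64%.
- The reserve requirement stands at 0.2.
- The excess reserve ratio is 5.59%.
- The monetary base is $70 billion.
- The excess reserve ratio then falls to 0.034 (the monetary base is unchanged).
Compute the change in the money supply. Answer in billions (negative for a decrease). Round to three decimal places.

$6.591 billion

Initially m₁ = (1 + 0.3064) / (0.2 + 0.0559 + 0.3064) ≈ 2.323315, so M₁ = 2.323315 × 70 ≈ 162.632 billion.
After the change m₂ = (1 + 0.3064) / (0.2 + 0.034 + 0.3064) ≈ 2.417469, so M₂ = 2.417469 × 70 ≈ 169.2228 billion.
ΔM = M₂ − M₁ = 169.2228 − 162.632 = 6.5908 billion.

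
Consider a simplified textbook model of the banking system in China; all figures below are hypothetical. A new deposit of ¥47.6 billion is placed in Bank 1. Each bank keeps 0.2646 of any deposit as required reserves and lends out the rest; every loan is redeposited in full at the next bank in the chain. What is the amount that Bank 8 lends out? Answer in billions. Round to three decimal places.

Each bank lends a fraction (1 − rr) = 0.7354 of the deposit it receives, so Bank 8 receives 47.6·0.7354^7 and lends 47.6·0.7354^8 ≈ 4.0719 billion.

¥4.072 billion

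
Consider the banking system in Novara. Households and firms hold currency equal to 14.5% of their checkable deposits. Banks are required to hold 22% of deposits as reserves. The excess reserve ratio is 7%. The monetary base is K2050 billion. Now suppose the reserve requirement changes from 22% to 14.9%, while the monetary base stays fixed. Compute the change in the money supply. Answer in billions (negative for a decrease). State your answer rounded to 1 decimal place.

K1052.5 billion

Initially m₁ = (1 + 0.145) / (0.22 + 0.07 + 0.145) ≈ 2.632184, so M₁ = 2.632184 × 2050 = 5395.9772 billion.
After the change m₂ = (1 + 0.145) / (0.149 + 0.07 + 0.145) ≈ 3.145604, so M₂ = 3.145604 × 2050 = 6448.4882 billion.
ΔM = M₂ − M₁ = 6448.4882 − 5395.9772 = 1052.511 billion.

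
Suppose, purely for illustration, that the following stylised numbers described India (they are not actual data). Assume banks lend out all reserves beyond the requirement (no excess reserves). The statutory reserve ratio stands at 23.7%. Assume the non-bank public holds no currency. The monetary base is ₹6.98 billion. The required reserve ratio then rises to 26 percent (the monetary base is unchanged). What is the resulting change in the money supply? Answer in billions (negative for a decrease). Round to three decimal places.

-2.605 billion

Initially m₁ = 1 / (0.237) ≈ 4.21941, so M₁ = 4.21941 × 6.98 ≈ 29.4515 billion.
After the change m₂ = 1 / (0.26) ≈ 3.84615, so M₂ = 3.84615 × 6.98 ≈ 26.8461 billion.
ΔM = M₂ − M₁ = 26.8461 − 29.4515 = -2.6054 billion.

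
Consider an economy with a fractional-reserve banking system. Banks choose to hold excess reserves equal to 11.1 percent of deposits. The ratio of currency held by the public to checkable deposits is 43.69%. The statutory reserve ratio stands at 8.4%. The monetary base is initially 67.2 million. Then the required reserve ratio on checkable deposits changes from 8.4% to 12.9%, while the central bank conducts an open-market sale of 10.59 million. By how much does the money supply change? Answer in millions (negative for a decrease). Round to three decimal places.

Before: m₁ = (1 + 0.4369) / (0.084 + 0.111 + 0.4369) ≈ 2.273936, MB₁ = 67.2, so M₁ = 2.273936 × 67.2 ≈ 152.8085 million.
After: m₂ = (1 + 0.4369) / (0.129 + 0.111 + 0.4369) ≈ 2.122766, MB₂ = 67.2 − 10.59 = 56.61, so M₂ = 2.122766 × 56.61 ≈ 120.1698 million.
ΔM = M₂ − M₁ = 120.1698 − 152.8085 = -32.6387 million.

-32.639 million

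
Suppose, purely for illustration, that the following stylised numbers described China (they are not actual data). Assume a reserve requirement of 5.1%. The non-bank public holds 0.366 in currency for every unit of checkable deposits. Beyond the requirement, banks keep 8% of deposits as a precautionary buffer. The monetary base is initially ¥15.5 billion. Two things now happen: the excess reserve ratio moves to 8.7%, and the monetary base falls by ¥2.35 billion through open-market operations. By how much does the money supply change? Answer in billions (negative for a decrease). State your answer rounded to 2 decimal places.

Before: m₁ = (1 + 0.366) / (0.051 + 0.08 + 0.366) ≈ 2.74849, MB₁ = 15.5, so M₁ = 2.74849 × 15.5 ≈ 42.6016 billion.
After: m₂ = (1 + 0.366) / (0.051 + 0.087 + 0.366) ≈ 2.71032, MB₂ = 15.5 − 2.35 = 13.15, so M₂ = 2.71032 × 13.15 ≈ 35.6407 billion.
ΔM = M₂ − M₁ = 35.6407 − 42.6016 = -6.9609 billion.

-6.96 billion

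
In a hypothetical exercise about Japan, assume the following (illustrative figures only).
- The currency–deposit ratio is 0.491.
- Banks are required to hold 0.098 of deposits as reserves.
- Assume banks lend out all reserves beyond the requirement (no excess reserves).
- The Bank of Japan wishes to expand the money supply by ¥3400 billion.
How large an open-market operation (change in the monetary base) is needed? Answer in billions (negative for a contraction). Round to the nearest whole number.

The money multiplier is m = (1 + c) / (rr + c) = (1 + 0.491) / (0.098 + 0.491) ≈ 2.53141.
ΔMB = ΔM / m = (+3400) / 2.53141 ≈ 1343.125 billion.

¥1343 billion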